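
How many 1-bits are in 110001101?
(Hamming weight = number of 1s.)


Counting 1s in 110001101

5


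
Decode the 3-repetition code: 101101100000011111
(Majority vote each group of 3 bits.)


Groups: 101, 101, 100, 000, 011, 111
Majority votes: 110011

110011


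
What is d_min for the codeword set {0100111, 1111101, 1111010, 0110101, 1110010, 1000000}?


Comparing all pairs, minimum distance: 1
Can detect 0 errors, correct 0 errors

1


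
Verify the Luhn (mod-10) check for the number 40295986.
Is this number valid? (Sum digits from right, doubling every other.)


Luhn sum = 44
44 mod 10 = 4

Invalid (Luhn sum mod 10 = 4)


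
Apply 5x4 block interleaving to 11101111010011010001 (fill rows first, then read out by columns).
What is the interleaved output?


Matrix:
  1110
  1111
  0100
  1101
  0001
Read columns: 11010111101100001011

11010111101100001011


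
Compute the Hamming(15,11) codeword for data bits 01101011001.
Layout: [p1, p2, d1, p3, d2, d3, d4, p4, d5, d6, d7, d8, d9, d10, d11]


Parity bits: p1=0, p2=1, p3=0, p4=0

010011001011001


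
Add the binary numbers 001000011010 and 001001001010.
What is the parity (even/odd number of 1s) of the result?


001000011010 = 538
001001001010 = 586
Sum = 1124 = 10001100100
1s count = 4

even parity (4 ones in 10001100100)


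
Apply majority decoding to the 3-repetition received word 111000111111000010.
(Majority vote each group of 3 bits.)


Groups: 111, 000, 111, 111, 000, 010
Majority votes: 101100

101100


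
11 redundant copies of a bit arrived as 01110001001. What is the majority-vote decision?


Ones: 5 out of 11
Threshold: 6

0 (5/11 voted 1)


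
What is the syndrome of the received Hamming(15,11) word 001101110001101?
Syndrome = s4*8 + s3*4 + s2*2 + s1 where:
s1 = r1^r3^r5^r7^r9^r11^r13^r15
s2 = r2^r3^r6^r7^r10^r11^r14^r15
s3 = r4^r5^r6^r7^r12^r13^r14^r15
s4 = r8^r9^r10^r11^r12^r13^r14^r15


s1=0, s2=0, s3=0, s4=0

Syndrome = 0 (no error)


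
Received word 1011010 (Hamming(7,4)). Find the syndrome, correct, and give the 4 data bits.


Syndrome = 0: no error detected

Data: 1010 (no errors)


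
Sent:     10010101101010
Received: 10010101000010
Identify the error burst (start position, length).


XOR: 00000000101000

Burst at position 8, length 3


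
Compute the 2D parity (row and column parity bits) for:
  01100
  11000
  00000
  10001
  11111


Row parities: 00001
Column parities: 11010

Row P: 00001, Col P: 11010, Corner: 1


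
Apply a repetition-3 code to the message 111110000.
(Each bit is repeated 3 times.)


Each bit -> 3 copies

111111111111111000000000000


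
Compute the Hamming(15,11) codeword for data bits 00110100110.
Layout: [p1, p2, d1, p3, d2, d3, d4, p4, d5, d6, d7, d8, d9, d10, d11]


Parity bits: p1=0, p2=0, p3=0, p4=1

000001110100110


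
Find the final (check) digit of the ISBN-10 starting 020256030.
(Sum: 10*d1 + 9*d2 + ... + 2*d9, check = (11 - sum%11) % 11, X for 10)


Weighted sum: 101
101 mod 11 = 2

Check digit: 9


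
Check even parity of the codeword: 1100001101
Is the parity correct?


Number of 1s: 5

No, parity error (5 ones)


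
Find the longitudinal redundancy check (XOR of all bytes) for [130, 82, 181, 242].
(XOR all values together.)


XOR chain: 130 ^ 82 ^ 181 ^ 242 = 151

151


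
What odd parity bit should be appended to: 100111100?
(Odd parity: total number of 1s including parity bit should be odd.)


Number of 1s in data: 5
Parity bit: 0

0


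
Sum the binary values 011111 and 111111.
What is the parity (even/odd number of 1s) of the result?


011111 = 31
111111 = 63
Sum = 94 = 1011110
1s count = 5

odd parity (5 ones in 1011110)


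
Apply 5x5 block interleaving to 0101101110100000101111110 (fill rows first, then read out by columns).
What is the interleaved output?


Matrix:
  01011
  01110
  10000
  01011
  11110
Read columns: 0010111011010011101110010

0010111011010011101110010


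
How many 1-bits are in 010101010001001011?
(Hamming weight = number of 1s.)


Counting 1s in 010101010001001011

8


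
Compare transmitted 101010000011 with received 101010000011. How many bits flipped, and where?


XOR: 000000000000

0 errors (received matches sent)


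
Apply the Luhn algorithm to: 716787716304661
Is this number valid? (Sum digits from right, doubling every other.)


Luhn sum = 72
72 mod 10 = 2

Invalid (Luhn sum mod 10 = 2)


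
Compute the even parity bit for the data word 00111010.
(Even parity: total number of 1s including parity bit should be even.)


Number of 1s in data: 4
Parity bit: 0

0


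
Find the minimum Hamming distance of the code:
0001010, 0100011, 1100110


Comparing all pairs, minimum distance: 3
Can detect 2 errors, correct 1 errors

3


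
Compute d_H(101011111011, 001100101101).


XOR: 100111010110
Count of 1s: 7

7


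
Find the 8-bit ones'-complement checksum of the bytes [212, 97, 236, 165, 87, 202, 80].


Sum = 1079 mod 256 = 55
Complement = 200

200


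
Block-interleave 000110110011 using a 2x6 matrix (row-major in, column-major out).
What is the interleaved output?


Matrix:
  000110
  110011
Read columns: 010100101101

010100101101


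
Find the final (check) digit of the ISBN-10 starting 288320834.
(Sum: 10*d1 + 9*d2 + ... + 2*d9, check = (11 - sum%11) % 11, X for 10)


Weighted sum: 238
238 mod 11 = 7

Check digit: 4


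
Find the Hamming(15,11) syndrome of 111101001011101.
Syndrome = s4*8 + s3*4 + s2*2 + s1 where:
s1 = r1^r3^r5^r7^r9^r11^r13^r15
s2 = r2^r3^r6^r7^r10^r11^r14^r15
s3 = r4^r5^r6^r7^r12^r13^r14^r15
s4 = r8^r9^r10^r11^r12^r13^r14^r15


s1=0, s2=1, s3=1, s4=1

Syndrome = 14 (error at position 14)


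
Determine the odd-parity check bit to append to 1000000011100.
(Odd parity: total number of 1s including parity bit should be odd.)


Number of 1s in data: 4
Parity bit: 1

1


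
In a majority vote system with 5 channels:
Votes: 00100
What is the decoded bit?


Ones: 1 out of 5
Threshold: 3

0 (1/5 voted 1)


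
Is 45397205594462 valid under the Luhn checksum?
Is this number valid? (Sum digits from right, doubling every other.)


Luhn sum = 67
67 mod 10 = 7

Invalid (Luhn sum mod 10 = 7)


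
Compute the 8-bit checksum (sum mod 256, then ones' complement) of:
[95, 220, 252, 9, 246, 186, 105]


Sum = 1113 mod 256 = 89
Complement = 166

166


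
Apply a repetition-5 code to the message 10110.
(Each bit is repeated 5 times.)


Each bit -> 5 copies

1111100000111111111100000


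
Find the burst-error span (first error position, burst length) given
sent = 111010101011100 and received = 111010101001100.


XOR: 000000000010000

Burst at position 10, length 1


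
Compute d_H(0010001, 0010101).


XOR: 0000100
Count of 1s: 1

1


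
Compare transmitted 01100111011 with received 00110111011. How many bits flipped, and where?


XOR: 01010000000

2 error(s) at position(s): 1, 3


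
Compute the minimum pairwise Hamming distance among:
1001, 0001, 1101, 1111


Comparing all pairs, minimum distance: 1
Can detect 0 errors, correct 0 errors

1


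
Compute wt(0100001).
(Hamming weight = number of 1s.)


Counting 1s in 0100001

2


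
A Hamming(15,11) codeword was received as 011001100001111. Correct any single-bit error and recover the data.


Syndrome = 0: no error detected

Data: 10110001111 (no errors)


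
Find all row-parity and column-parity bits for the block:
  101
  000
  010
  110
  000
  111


Row parities: 001001
Column parities: 110

Row P: 001001, Col P: 110, Corner: 0


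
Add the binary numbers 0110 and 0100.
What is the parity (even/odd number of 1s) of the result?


0110 = 6
0100 = 4
Sum = 10 = 1010
1s count = 2

even parity (2 ones in 1010)


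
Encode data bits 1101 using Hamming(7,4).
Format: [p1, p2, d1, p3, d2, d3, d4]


Parity bits: p1=1, p2=0, p3=0

1010101


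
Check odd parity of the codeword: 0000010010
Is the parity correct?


Number of 1s: 2

No, parity error (2 ones)


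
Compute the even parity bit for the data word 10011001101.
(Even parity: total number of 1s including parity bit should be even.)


Number of 1s in data: 6
Parity bit: 0

0


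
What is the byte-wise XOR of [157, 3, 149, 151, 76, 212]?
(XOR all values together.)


XOR chain: 157 ^ 3 ^ 149 ^ 151 ^ 76 ^ 212 = 4

4


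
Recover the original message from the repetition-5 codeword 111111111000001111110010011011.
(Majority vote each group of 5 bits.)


Groups: 11111, 11110, 00001, 11111, 00100, 11011
Majority votes: 110101

110101


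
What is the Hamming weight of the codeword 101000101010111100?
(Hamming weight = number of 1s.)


Counting 1s in 101000101010111100

9


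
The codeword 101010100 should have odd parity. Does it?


Number of 1s: 4

No, parity error (4 ones)


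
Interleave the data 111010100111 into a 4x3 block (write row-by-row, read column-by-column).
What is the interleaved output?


Matrix:
  111
  010
  100
  111
Read columns: 101111011001

101111011001


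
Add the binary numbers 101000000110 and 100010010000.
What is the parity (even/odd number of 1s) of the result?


101000000110 = 2566
100010010000 = 2192
Sum = 4758 = 1001010010110
1s count = 6

even parity (6 ones in 1001010010110)


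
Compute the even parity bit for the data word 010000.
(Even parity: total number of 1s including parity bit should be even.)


Number of 1s in data: 1
Parity bit: 1

1


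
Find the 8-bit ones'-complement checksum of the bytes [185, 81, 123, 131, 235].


Sum = 755 mod 256 = 243
Complement = 12

12


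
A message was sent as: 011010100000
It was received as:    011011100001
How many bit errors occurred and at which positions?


XOR: 000001000001

2 error(s) at position(s): 5, 11


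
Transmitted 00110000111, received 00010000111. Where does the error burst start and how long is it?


XOR: 00100000000

Burst at position 2, length 1


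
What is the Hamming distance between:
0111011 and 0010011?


XOR: 0101000
Count of 1s: 2

2


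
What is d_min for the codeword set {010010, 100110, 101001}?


Comparing all pairs, minimum distance: 3
Can detect 2 errors, correct 1 errors

3


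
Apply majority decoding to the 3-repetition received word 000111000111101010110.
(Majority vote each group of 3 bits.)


Groups: 000, 111, 000, 111, 101, 010, 110
Majority votes: 0101101

0101101


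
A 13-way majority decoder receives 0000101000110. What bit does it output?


Ones: 4 out of 13
Threshold: 7

0 (4/13 voted 1)


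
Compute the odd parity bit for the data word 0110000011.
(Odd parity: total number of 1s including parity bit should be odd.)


Number of 1s in data: 4
Parity bit: 1

1


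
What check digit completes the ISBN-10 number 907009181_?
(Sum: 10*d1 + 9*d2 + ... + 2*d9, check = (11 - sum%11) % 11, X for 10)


Weighted sum: 221
221 mod 11 = 1

Check digit: X


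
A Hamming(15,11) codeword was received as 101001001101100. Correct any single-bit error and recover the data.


Syndrome = 6: error at position 6

Data: 10001101100 (corrected bit 6)


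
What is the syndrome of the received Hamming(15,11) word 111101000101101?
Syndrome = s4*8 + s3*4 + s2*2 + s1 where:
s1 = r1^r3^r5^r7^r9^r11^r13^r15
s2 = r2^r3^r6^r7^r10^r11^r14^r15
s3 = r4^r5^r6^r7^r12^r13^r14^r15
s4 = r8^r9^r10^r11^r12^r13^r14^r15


s1=0, s2=1, s3=1, s4=0

Syndrome = 6 (error at position 6)


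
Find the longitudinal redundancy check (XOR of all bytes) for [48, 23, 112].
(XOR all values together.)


XOR chain: 48 ^ 23 ^ 112 = 87

87


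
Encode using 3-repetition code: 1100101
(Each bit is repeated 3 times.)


Each bit -> 3 copies

111111000000111000111


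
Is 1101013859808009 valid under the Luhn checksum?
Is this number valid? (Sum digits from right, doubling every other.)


Luhn sum = 52
52 mod 10 = 2

Invalid (Luhn sum mod 10 = 2)


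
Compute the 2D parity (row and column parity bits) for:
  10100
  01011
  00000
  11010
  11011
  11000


Row parities: 010100
Column parities: 00110

Row P: 010100, Col P: 00110, Corner: 0


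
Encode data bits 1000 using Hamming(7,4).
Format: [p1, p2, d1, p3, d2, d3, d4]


Parity bits: p1=1, p2=1, p3=0

1110000


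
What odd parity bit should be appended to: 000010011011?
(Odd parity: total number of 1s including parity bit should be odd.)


Number of 1s in data: 5
Parity bit: 0

0


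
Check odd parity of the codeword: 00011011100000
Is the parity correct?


Number of 1s: 5

Yes, parity is correct (5 ones)


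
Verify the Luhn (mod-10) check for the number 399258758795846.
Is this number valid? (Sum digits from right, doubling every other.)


Luhn sum = 90
90 mod 10 = 0

Valid (Luhn sum mod 10 = 0)


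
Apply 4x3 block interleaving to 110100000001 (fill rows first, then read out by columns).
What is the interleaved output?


Matrix:
  110
  100
  000
  001
Read columns: 110010000001

110010000001


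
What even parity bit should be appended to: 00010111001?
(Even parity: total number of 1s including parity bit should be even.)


Number of 1s in data: 5
Parity bit: 1

1


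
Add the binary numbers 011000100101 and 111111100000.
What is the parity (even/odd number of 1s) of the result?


011000100101 = 1573
111111100000 = 4064
Sum = 5637 = 1011000000101
1s count = 5

odd parity (5 ones in 1011000000101)


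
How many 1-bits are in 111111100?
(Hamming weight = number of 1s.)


Counting 1s in 111111100

7


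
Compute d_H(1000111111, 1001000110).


XOR: 0001111001
Count of 1s: 5

5


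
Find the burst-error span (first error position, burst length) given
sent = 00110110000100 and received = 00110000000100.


XOR: 00000110000000

Burst at position 5, length 2


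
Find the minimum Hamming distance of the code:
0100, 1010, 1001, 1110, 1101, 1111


Comparing all pairs, minimum distance: 1
Can detect 0 errors, correct 0 errors

1


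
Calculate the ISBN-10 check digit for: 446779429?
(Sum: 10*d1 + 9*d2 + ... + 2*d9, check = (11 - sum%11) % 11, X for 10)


Weighted sum: 300
300 mod 11 = 3

Check digit: 8


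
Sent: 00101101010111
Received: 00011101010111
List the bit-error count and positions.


XOR: 00110000000000

2 error(s) at position(s): 2, 3


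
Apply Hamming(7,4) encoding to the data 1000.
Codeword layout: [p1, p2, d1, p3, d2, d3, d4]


Parity bits: p1=1, p2=1, p3=0

1110000


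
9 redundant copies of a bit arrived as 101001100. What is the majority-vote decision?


Ones: 4 out of 9
Threshold: 5

0 (4/9 voted 1)


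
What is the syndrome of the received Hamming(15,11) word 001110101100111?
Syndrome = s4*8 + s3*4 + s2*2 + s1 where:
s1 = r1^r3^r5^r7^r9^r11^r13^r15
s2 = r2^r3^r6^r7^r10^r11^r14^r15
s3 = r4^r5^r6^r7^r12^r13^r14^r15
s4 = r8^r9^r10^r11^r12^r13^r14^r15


s1=0, s2=1, s3=0, s4=1

Syndrome = 10 (error at position 10)


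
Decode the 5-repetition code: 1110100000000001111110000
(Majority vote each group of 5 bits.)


Groups: 11101, 00000, 00000, 11111, 10000
Majority votes: 10010

10010


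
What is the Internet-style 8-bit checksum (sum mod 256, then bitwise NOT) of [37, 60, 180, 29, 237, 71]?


Sum = 614 mod 256 = 102
Complement = 153

153


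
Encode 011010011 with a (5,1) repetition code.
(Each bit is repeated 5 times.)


Each bit -> 5 copies

000001111111111000001111100000000001111111111


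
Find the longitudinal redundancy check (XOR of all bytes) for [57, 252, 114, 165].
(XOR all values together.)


XOR chain: 57 ^ 252 ^ 114 ^ 165 = 18

18


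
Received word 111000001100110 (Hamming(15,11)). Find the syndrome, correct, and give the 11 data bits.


Syndrome = 0: no error detected

Data: 10001100110 (no errors)


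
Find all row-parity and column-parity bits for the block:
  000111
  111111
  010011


Row parities: 101
Column parities: 101011

Row P: 101, Col P: 101011, Corner: 0


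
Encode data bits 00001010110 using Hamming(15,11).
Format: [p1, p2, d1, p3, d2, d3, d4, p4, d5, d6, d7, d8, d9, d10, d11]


Parity bits: p1=1, p2=0, p3=0, p4=0

100000001010110


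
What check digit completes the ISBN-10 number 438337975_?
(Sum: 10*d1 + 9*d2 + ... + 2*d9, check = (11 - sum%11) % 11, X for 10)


Weighted sum: 272
272 mod 11 = 8

Check digit: 3


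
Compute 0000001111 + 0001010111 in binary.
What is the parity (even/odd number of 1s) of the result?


0000001111 = 15
0001010111 = 87
Sum = 102 = 1100110
1s count = 4

even parity (4 ones in 1100110)


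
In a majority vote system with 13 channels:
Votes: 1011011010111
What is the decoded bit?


Ones: 9 out of 13
Threshold: 7

1 (9/13 voted 1)


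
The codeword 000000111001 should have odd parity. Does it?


Number of 1s: 4

No, parity error (4 ones)


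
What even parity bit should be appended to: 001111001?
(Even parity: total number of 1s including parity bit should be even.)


Number of 1s in data: 5
Parity bit: 1

1


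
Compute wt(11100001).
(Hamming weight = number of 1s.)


Counting 1s in 11100001

4


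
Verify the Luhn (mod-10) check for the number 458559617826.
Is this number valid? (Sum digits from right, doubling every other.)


Luhn sum = 62
62 mod 10 = 2

Invalid (Luhn sum mod 10 = 2)


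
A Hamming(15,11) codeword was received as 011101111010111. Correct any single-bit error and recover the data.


Syndrome = 2: error at position 2

Data: 10111010111 (corrected bit 2)


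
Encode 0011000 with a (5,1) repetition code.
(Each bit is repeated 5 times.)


Each bit -> 5 copies

00000000001111111111000000000000000


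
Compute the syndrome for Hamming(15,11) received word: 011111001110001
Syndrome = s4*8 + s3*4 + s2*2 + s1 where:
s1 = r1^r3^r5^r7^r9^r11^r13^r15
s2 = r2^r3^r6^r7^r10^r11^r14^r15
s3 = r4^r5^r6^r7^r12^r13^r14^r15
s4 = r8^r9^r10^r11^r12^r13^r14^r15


s1=1, s2=0, s3=0, s4=0

Syndrome = 1 (error at position 1)


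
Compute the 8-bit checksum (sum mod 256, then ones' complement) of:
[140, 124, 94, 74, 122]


Sum = 554 mod 256 = 42
Complement = 213

213


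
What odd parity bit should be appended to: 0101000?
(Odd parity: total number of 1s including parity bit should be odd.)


Number of 1s in data: 2
Parity bit: 1

1


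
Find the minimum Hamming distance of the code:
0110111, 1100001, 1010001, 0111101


Comparing all pairs, minimum distance: 2
Can detect 1 errors, correct 0 errors

2


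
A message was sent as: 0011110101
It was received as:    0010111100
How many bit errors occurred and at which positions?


XOR: 0001001001

3 error(s) at position(s): 3, 6, 9


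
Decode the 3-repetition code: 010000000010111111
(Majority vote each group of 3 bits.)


Groups: 010, 000, 000, 010, 111, 111
Majority votes: 000011

000011


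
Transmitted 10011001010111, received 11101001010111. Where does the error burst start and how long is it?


XOR: 01110000000000

Burst at position 1, length 3


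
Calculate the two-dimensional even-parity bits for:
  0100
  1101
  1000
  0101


Row parities: 1110
Column parities: 0100

Row P: 1110, Col P: 0100, Corner: 1


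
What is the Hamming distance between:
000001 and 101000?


XOR: 101001
Count of 1s: 3

3


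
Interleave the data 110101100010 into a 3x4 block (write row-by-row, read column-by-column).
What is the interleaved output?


Matrix:
  1101
  0110
  0010
Read columns: 100110011100

100110011100


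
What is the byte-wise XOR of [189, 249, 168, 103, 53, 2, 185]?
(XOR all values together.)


XOR chain: 189 ^ 249 ^ 168 ^ 103 ^ 53 ^ 2 ^ 185 = 5

5


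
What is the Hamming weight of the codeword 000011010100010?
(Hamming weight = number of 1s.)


Counting 1s in 000011010100010

5


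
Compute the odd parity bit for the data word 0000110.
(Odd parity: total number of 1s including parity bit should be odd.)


Number of 1s in data: 2
Parity bit: 1

1


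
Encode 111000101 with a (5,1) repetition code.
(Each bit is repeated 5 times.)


Each bit -> 5 copies

111111111111111000000000000000111110000011111


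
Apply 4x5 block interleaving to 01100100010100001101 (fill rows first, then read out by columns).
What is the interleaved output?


Matrix:
  01100
  10001
  01000
  01101
Read columns: 01001011100100000101

01001011100100000101


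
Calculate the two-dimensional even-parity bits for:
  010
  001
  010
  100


Row parities: 1111
Column parities: 101

Row P: 1111, Col P: 101, Corner: 0


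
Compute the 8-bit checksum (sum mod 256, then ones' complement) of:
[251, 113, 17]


Sum = 381 mod 256 = 125
Complement = 130

130


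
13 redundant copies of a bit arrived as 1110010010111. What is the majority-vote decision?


Ones: 8 out of 13
Threshold: 7

1 (8/13 voted 1)


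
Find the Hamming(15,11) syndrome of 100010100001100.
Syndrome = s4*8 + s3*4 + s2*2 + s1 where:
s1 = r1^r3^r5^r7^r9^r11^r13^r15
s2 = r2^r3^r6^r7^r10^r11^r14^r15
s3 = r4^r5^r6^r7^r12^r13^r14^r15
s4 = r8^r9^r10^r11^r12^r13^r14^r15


s1=0, s2=1, s3=0, s4=0

Syndrome = 2 (error at position 2)


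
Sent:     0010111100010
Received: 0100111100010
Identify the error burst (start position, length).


XOR: 0110000000000

Burst at position 1, length 2


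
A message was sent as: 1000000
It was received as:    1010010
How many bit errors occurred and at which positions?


XOR: 0010010

2 error(s) at position(s): 2, 5


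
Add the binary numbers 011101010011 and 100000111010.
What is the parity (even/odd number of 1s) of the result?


011101010011 = 1875
100000111010 = 2106
Sum = 3981 = 111110001101
1s count = 8

even parity (8 ones in 111110001101)


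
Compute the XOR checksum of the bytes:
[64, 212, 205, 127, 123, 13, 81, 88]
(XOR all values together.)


XOR chain: 64 ^ 212 ^ 205 ^ 127 ^ 123 ^ 13 ^ 81 ^ 88 = 89

89


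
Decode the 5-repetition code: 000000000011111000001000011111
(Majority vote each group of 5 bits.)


Groups: 00000, 00000, 11111, 00000, 10000, 11111
Majority votes: 001001

001001


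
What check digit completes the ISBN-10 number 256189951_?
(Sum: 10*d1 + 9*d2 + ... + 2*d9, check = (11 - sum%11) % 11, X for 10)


Weighted sum: 266
266 mod 11 = 2

Check digit: 9


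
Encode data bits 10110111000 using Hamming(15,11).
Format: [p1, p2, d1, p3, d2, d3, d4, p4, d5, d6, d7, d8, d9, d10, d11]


Parity bits: p1=1, p2=1, p3=1, p4=1

111101110111000


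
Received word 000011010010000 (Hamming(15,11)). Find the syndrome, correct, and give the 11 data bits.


Syndrome = 0: no error detected

Data: 01100010000 (no errors)


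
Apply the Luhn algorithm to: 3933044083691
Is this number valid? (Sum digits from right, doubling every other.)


Luhn sum = 63
63 mod 10 = 3

Invalid (Luhn sum mod 10 = 3)


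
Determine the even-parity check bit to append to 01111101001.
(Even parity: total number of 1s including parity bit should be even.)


Number of 1s in data: 7
Parity bit: 1

1


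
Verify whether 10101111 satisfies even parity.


Number of 1s: 6

Yes, parity is correct (6 ones)


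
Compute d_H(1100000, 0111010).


XOR: 1011010
Count of 1s: 4

4


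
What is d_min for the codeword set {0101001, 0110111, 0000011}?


Comparing all pairs, minimum distance: 3
Can detect 2 errors, correct 1 errors

3


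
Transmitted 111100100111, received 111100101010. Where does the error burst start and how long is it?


XOR: 000000001101

Burst at position 8, length 4


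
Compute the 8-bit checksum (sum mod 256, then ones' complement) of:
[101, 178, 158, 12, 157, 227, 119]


Sum = 952 mod 256 = 184
Complement = 71

71


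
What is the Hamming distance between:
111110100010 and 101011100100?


XOR: 010101000110
Count of 1s: 5

5


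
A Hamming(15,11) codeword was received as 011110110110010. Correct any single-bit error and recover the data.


Syndrome = 0: no error detected

Data: 11010110010 (no errors)


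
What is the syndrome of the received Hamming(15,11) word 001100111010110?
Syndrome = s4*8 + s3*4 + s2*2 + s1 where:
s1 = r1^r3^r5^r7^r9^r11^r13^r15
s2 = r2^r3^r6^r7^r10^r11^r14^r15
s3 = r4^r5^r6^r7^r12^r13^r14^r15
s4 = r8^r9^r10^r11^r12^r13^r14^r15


s1=1, s2=0, s3=0, s4=1

Syndrome = 9 (error at position 9)


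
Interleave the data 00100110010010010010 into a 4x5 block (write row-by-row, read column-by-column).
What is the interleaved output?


Matrix:
  00100
  11001
  00100
  10010
Read columns: 01010100101000010100

01010100101000010100


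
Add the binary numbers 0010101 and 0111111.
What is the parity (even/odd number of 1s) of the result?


0010101 = 21
0111111 = 63
Sum = 84 = 1010100
1s count = 3

odd parity (3 ones in 1010100)


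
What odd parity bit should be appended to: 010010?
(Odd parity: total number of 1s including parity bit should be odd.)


Number of 1s in data: 2
Parity bit: 1

1


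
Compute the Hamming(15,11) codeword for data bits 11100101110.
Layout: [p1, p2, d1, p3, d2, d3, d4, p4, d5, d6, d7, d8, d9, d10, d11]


Parity bits: p1=1, p2=0, p3=1, p4=0

101111000101110


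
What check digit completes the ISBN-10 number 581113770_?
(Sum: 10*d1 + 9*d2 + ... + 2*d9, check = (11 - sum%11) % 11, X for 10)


Weighted sum: 207
207 mod 11 = 9

Check digit: 2


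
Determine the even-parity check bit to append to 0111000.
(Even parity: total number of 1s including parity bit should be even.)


Number of 1s in data: 3
Parity bit: 1

1


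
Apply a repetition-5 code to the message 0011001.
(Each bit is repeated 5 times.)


Each bit -> 5 copies

00000000001111111111000000000011111


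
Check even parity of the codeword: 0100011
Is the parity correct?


Number of 1s: 3

No, parity error (3 ones)


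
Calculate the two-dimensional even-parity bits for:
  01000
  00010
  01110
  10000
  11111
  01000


Row parities: 111111
Column parities: 00011

Row P: 111111, Col P: 00011, Corner: 0


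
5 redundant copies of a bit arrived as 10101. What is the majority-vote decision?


Ones: 3 out of 5
Threshold: 3

1 (3/5 voted 1)


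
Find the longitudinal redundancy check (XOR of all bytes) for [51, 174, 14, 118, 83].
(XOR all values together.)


XOR chain: 51 ^ 174 ^ 14 ^ 118 ^ 83 = 182

182


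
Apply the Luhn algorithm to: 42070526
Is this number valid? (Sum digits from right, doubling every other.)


Luhn sum = 32
32 mod 10 = 2

Invalid (Luhn sum mod 10 = 2)


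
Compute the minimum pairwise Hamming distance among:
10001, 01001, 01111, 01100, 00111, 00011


Comparing all pairs, minimum distance: 1
Can detect 0 errors, correct 0 errors

1


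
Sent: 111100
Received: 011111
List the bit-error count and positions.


XOR: 100011

3 error(s) at position(s): 0, 4, 5


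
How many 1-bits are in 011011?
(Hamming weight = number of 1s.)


Counting 1s in 011011

4


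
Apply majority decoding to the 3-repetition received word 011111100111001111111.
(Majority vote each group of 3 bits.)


Groups: 011, 111, 100, 111, 001, 111, 111
Majority votes: 1101011

1101011


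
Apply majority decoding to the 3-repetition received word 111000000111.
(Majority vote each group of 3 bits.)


Groups: 111, 000, 000, 111
Majority votes: 1001

1001


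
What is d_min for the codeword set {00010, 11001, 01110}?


Comparing all pairs, minimum distance: 2
Can detect 1 errors, correct 0 errors

2


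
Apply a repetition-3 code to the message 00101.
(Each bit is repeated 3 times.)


Each bit -> 3 copies

000000111000111


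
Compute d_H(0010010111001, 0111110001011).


XOR: 0101100110010
Count of 1s: 6

6


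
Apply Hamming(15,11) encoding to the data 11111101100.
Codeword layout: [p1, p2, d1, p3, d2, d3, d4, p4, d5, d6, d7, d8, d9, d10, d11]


Parity bits: p1=1, p2=0, p3=1, p4=0

101111101101100


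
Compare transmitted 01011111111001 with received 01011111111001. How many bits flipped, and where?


XOR: 00000000000000

0 errors (received matches sent)


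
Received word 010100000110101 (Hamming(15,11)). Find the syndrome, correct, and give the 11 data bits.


Syndrome = 5: error at position 5

Data: 01000110101 (corrected bit 5)


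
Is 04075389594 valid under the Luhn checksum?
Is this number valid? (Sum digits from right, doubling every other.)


Luhn sum = 59
59 mod 10 = 9

Invalid (Luhn sum mod 10 = 9)


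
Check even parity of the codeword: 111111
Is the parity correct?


Number of 1s: 6

Yes, parity is correct (6 ones)


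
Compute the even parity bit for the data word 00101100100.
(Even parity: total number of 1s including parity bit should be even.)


Number of 1s in data: 4
Parity bit: 0

0


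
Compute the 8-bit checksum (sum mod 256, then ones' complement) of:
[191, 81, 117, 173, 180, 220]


Sum = 962 mod 256 = 194
Complement = 61

61


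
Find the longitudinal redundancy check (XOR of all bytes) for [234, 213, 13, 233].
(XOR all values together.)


XOR chain: 234 ^ 213 ^ 13 ^ 233 = 219

219


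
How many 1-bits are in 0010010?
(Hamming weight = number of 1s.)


Counting 1s in 0010010

2


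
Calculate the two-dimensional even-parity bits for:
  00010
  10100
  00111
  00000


Row parities: 1010
Column parities: 10001

Row P: 1010, Col P: 10001, Corner: 0


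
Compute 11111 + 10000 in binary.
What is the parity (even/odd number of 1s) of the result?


11111 = 31
10000 = 16
Sum = 47 = 101111
1s count = 5

odd parity (5 ones in 101111)


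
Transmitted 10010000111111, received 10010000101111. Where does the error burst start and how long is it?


XOR: 00000000010000

Burst at position 9, length 1


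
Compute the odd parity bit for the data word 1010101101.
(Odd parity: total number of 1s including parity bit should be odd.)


Number of 1s in data: 6
Parity bit: 1

1


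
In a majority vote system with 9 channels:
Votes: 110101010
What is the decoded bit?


Ones: 5 out of 9
Threshold: 5

1 (5/9 voted 1)


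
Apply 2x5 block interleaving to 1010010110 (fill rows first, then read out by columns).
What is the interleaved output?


Matrix:
  10100
  10110
Read columns: 1100110100

1100110100


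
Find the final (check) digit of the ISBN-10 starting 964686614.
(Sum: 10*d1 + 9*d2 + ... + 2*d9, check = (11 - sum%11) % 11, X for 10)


Weighted sum: 331
331 mod 11 = 1

Check digit: X


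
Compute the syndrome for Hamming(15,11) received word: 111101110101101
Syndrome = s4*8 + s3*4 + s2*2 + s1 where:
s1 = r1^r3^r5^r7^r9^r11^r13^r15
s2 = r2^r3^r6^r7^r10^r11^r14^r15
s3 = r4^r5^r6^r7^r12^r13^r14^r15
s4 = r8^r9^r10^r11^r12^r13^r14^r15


s1=1, s2=0, s3=0, s4=1

Syndrome = 9 (error at position 9)


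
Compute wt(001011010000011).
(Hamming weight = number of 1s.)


Counting 1s in 001011010000011

6


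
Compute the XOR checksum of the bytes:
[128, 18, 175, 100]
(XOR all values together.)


XOR chain: 128 ^ 18 ^ 175 ^ 100 = 89

89


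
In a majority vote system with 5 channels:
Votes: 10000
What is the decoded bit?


Ones: 1 out of 5
Threshold: 3

0 (1/5 voted 1)


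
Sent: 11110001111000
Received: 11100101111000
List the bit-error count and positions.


XOR: 00010100000000

2 error(s) at position(s): 3, 5


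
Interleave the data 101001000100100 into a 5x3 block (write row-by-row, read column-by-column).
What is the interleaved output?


Matrix:
  101
  001
  000
  100
  100
Read columns: 100110000011000

100110000011000


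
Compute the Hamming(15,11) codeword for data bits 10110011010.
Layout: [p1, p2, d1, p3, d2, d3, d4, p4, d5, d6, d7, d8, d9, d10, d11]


Parity bits: p1=1, p2=1, p3=0, p4=1

111001110011010


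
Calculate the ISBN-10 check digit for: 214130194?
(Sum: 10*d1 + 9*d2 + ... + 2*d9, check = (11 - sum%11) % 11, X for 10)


Weighted sum: 125
125 mod 11 = 4

Check digit: 7


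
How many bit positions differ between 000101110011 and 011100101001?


XOR: 011001011010
Count of 1s: 6

6


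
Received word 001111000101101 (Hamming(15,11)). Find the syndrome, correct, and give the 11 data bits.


Syndrome = 0: no error detected

Data: 11100101101 (no errors)


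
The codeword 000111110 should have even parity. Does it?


Number of 1s: 5

No, parity error (5 ones)


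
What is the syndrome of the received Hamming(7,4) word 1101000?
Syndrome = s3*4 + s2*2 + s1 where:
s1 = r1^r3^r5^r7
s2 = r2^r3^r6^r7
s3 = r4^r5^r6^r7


s1=1, s2=1, s3=1

Syndrome = 7 (error at position 7)


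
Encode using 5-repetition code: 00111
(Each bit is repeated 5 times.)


Each bit -> 5 copies

0000000000111111111111111


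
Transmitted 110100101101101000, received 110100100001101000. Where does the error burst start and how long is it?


XOR: 000000001100000000

Burst at position 8, length 2


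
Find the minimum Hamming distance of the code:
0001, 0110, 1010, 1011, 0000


Comparing all pairs, minimum distance: 1
Can detect 0 errors, correct 0 errors

1


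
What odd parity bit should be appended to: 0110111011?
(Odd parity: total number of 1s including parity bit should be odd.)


Number of 1s in data: 7
Parity bit: 0

0


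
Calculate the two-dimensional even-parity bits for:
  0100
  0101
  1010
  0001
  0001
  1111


Row parities: 100110
Column parities: 0100

Row P: 100110, Col P: 0100, Corner: 1


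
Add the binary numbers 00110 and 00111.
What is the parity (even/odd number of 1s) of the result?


00110 = 6
00111 = 7
Sum = 13 = 1101
1s count = 3

odd parity (3 ones in 1101)


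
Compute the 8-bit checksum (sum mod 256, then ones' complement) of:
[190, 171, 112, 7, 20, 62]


Sum = 562 mod 256 = 50
Complement = 205

205


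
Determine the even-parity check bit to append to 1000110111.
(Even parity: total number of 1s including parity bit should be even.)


Number of 1s in data: 6
Parity bit: 0

0


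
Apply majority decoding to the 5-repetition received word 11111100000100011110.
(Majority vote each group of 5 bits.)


Groups: 11111, 10000, 01000, 11110
Majority votes: 1001

1001


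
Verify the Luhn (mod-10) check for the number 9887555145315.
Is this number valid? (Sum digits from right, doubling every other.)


Luhn sum = 57
57 mod 10 = 7

Invalid (Luhn sum mod 10 = 7)


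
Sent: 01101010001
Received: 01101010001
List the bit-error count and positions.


XOR: 00000000000

0 errors (received matches sent)


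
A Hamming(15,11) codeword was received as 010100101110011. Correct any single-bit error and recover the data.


Syndrome = 8: error at position 8

Data: 00011110011 (corrected bit 8)


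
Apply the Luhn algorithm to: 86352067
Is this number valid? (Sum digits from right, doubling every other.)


Luhn sum = 38
38 mod 10 = 8

Invalid (Luhn sum mod 10 = 8)


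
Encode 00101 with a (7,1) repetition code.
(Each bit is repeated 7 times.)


Each bit -> 7 copies

00000000000000111111100000001111111


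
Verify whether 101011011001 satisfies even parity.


Number of 1s: 7

No, parity error (7 ones)


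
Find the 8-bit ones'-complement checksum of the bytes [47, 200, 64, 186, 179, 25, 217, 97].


Sum = 1015 mod 256 = 247
Complement = 8

8


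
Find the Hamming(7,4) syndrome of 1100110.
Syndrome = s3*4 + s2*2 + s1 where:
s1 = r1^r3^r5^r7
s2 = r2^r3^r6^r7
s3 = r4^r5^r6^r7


s1=0, s2=0, s3=0

Syndrome = 0 (no error)


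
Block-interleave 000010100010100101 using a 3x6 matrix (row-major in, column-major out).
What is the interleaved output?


Matrix:
  000010
  100010
  100101
Read columns: 011000000001110001

011000000001110001


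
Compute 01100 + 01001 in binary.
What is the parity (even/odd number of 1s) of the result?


01100 = 12
01001 = 9
Sum = 21 = 10101
1s count = 3

odd parity (3 ones in 10101)


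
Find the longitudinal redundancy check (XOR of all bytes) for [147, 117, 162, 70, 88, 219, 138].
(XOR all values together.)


XOR chain: 147 ^ 117 ^ 162 ^ 70 ^ 88 ^ 219 ^ 138 = 11

11


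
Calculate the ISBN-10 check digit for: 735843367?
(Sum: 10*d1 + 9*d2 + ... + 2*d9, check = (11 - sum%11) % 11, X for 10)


Weighted sum: 276
276 mod 11 = 1

Check digit: X


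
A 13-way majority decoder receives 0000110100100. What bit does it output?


Ones: 4 out of 13
Threshold: 7

0 (4/13 voted 1)


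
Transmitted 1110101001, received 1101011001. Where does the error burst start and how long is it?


XOR: 0011110000

Burst at position 2, length 4


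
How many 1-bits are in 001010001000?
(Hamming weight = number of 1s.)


Counting 1s in 001010001000

3


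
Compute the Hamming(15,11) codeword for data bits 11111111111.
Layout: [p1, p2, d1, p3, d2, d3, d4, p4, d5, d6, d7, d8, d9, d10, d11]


Parity bits: p1=1, p2=1, p3=1, p4=1

111111111111111


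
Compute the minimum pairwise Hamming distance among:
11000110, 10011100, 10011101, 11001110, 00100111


Comparing all pairs, minimum distance: 1
Can detect 0 errors, correct 0 errors

1


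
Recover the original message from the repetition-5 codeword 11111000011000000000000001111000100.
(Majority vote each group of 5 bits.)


Groups: 11111, 00001, 10000, 00000, 00000, 11110, 00100
Majority votes: 1000010

1000010


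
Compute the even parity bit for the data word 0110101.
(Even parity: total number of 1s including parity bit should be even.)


Number of 1s in data: 4
Parity bit: 0

0


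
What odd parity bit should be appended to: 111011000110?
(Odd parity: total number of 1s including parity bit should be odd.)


Number of 1s in data: 7
Parity bit: 0

0


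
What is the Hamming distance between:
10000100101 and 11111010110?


XOR: 01111110011
Count of 1s: 8

8


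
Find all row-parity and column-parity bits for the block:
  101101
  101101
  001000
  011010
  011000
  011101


Row parities: 001100
Column parities: 010111

Row P: 001100, Col P: 010111, Corner: 0


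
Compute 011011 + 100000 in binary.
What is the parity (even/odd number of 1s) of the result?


011011 = 27
100000 = 32
Sum = 59 = 111011
1s count = 5

odd parity (5 ones in 111011)


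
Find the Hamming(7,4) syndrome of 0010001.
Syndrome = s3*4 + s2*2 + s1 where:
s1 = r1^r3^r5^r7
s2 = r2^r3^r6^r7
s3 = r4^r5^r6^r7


s1=0, s2=0, s3=1

Syndrome = 4 (error at position 4)


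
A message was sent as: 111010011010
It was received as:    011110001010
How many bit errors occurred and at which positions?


XOR: 100100010000

3 error(s) at position(s): 0, 3, 7


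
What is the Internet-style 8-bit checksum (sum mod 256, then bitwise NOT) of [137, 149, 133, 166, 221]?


Sum = 806 mod 256 = 38
Complement = 217

217


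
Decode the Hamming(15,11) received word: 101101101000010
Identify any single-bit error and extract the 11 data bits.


Syndrome = 0: no error detected

Data: 10111000010 (no errors)


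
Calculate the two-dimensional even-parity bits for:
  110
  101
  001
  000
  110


Row parities: 00100
Column parities: 100

Row P: 00100, Col P: 100, Corner: 1


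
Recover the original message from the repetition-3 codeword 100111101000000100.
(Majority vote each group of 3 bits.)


Groups: 100, 111, 101, 000, 000, 100
Majority votes: 011000

011000


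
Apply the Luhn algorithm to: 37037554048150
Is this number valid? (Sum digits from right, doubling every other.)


Luhn sum = 44
44 mod 10 = 4

Invalid (Luhn sum mod 10 = 4)


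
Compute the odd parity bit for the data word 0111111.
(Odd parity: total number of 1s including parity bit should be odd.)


Number of 1s in data: 6
Parity bit: 1

1
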